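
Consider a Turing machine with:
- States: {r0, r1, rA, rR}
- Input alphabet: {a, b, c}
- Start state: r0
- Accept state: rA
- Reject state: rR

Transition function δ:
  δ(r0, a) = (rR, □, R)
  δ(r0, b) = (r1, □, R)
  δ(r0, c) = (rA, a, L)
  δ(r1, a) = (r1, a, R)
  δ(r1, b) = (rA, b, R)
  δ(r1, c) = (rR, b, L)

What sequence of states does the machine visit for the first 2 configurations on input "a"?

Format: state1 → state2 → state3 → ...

Execution trace:
Initial: [r0]a
Step 1: δ(r0, a) = (rR, □, R) → □[rR]□

The machine reaches the reject state rR and halts.

State sequence: r0 → rR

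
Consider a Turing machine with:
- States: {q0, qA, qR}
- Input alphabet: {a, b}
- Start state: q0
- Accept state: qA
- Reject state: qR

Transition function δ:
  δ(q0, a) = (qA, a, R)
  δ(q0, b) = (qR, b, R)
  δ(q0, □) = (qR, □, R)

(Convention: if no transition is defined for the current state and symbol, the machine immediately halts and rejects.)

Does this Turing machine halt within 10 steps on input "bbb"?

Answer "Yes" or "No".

Execution trace:
Initial: [q0]bbb
Step 1: δ(q0, b) = (qR, b, R) → b[qR]bb

The machine reaches the reject state qR and halts.
The machine halted after 1 step (within the 10-step bound).

Answer: Yes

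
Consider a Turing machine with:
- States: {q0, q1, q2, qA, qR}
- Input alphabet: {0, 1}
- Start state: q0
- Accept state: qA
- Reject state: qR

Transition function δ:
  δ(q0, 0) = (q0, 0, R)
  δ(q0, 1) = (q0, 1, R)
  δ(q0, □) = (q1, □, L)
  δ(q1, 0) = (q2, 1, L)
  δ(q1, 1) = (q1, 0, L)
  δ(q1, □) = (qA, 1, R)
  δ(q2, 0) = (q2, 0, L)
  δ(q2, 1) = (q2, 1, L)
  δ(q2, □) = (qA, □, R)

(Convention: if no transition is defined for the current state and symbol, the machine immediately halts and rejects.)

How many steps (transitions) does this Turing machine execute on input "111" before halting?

Execution trace:
Initial: [q0]111
Step 1: δ(q0, 1) = (q0, 1, R) → 1[q0]11
Step 2: δ(q0, 1) = (q0, 1, R) → 11[q0]1
Step 3: δ(q0, 1) = (q0, 1, R) → 111[q0]□
Step 4: δ(q0, □) = (q1, □, L) → 11[q1]1□
Step 5: δ(q1, 1) = (q1, 0, L) → 1[q1]10□
Step 6: δ(q1, 1) = (q1, 0, L) → [q1]100□
Step 7: δ(q1, 1) = (q1, 0, L) → [q1]□000□
Step 8: δ(q1, □) = (qA, 1, R) → 1[qA]000□

The machine reaches the accept state qA and halts.

The machine executed 8 steps before halting.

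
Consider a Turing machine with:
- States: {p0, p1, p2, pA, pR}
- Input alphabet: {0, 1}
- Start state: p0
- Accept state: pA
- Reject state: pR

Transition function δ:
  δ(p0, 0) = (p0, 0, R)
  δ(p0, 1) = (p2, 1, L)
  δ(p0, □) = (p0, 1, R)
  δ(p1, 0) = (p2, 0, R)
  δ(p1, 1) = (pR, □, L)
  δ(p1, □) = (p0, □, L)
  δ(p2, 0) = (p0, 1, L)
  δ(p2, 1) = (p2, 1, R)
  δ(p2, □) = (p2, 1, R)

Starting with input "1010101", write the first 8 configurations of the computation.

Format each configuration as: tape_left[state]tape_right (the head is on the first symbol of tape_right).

Transitions applied:
Step 1: δ(p0, 1) = (p2, 1, L)
Step 2: δ(p2, □) = (p2, 1, R)
Step 3: δ(p2, 1) = (p2, 1, R)
Step 4: δ(p2, 0) = (p0, 1, L)
Step 5: δ(p0, 1) = (p2, 1, L)
Step 6: δ(p2, 1) = (p2, 1, R)
Step 7: δ(p2, 1) = (p2, 1, R)

The first 8 configurations are:
[p0]1010101 ⊢ [p2]□1010101 ⊢ 1[p2]1010101 ⊢ 11[p2]010101 ⊢ 1[p0]1110101 ⊢ [p2]11110101 ⊢ 1[p2]1110101 ⊢ 11[p2]110101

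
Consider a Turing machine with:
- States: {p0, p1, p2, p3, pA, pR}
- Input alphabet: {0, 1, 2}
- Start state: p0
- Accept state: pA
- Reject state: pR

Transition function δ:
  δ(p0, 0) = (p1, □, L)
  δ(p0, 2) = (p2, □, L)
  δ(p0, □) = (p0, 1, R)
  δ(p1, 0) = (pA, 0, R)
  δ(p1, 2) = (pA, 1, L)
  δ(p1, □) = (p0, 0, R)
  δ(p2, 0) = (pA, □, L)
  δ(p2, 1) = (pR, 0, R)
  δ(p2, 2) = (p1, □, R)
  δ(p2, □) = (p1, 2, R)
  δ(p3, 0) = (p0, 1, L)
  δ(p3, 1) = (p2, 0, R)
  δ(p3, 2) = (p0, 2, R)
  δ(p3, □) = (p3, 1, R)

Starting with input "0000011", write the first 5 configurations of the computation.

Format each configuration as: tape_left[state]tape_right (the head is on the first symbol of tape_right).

Transitions applied:
Step 1: δ(p0, 0) = (p1, □, L)
Step 2: δ(p1, □) = (p0, 0, R)
Step 3: δ(p0, □) = (p0, 1, R)
Step 4: δ(p0, 0) = (p1, □, L)

The first 5 configurations are:
[p0]0000011 ⊢ [p1]□□000011 ⊢ 0[p0]□000011 ⊢ 01[p0]000011 ⊢ 0[p1]1□00011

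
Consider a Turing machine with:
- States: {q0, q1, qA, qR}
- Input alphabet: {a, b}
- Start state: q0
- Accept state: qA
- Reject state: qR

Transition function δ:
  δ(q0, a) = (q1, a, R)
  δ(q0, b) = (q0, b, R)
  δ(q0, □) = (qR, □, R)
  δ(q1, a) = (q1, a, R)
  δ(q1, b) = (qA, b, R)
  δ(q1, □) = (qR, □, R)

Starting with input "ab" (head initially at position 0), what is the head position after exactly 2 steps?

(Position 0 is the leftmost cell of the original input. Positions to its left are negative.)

Execution trace (head position shown):
Step 0: [q0]ab  (head at position 0)
Step 1: move right → a[q1]b  (head at position 1)
Step 2: move right → ab[qA]□  (head at position 2)

After 2 steps, the head is at position 2.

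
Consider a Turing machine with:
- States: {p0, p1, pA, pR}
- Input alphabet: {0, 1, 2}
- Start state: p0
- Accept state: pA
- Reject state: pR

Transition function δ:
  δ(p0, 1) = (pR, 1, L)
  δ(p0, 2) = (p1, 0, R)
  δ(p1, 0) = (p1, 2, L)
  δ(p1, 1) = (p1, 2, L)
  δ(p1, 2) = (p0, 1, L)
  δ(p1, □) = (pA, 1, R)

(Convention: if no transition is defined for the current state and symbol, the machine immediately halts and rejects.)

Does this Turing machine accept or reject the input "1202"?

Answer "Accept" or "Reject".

Execution trace:
Initial: [p0]1202
Step 1: δ(p0, 1) = (pR, 1, L) → [pR]□1202

The machine reaches the reject state pR and halts.

Answer: Reject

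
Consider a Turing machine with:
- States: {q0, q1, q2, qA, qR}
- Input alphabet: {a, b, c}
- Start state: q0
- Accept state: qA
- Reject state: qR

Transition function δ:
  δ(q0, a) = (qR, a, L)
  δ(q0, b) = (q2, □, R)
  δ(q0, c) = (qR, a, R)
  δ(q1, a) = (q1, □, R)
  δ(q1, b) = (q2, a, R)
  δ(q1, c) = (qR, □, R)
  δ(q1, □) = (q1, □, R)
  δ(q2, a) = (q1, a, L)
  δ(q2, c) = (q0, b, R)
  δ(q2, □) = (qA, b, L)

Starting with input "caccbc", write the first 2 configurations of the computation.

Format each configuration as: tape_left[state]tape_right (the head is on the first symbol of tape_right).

Transitions applied:
Step 1: δ(q0, c) = (qR, a, R)

The first 2 configurations are:
[q0]caccbc ⊢ a[qR]accbc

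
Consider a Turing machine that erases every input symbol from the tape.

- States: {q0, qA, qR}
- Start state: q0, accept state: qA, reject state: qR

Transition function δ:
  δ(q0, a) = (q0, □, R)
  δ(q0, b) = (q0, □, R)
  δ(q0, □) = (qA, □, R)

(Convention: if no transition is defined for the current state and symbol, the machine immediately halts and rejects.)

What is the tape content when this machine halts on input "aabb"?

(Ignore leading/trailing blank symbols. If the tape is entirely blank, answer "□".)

Execution trace:
Initial: [q0]aabb
Step 1: δ(q0, a) = (q0, □, R) → □[q0]abb
Step 2: δ(q0, a) = (q0, □, R) → □□[q0]bb
Step 3: δ(q0, b) = (q0, □, R) → □□□[q0]b
Step 4: δ(q0, b) = (q0, □, R) → □□□□[q0]□
Step 5: δ(q0, □) = (qA, □, R) → □□□□□[qA]□

The machine reaches the accept state qA and halts.

Final tape (ignoring leading/trailing blanks): □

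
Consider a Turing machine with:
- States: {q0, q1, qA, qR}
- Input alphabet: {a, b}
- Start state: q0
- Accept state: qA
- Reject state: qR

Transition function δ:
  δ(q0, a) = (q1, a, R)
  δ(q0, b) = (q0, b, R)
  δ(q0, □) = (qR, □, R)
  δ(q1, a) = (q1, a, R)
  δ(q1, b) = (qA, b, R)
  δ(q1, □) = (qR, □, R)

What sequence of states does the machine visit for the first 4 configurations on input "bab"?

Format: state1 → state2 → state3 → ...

Execution trace:
Initial: [q0]bab
Step 1: δ(q0, b) = (q0, b, R) → b[q0]ab
Step 2: δ(q0, a) = (q1, a, R) → ba[q1]b
Step 3: δ(q1, b) = (qA, b, R) → bab[qA]□

The machine reaches the accept state qA and halts.

State sequence: q0 → q0 → q1 → qA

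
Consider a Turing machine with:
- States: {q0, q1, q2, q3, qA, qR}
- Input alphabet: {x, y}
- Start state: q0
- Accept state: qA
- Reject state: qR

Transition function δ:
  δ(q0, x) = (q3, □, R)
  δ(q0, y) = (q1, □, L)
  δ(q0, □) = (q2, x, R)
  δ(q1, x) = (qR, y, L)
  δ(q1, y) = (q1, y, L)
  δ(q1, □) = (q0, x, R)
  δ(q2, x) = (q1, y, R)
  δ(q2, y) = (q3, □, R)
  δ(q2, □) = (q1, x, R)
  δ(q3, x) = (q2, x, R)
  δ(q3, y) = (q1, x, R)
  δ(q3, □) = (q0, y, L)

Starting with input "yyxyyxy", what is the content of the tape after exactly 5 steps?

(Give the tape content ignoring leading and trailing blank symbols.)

Execution trace:
Initial: [q0]yyxyyxy
Step 1: δ(q0, y) = (q1, □, L) → [q1]□□yxyyxy
Step 2: δ(q1, □) = (q0, x, R) → x[q0]□yxyyxy
Step 3: δ(q0, □) = (q2, x, R) → xx[q2]yxyyxy
Step 4: δ(q2, y) = (q3, □, R) → xx□[q3]xyyxy
Step 5: δ(q3, x) = (q2, x, R) → xx□x[q2]yyxy

After 5 steps, the tape (ignoring leading/trailing blanks) is: xx□xyyxy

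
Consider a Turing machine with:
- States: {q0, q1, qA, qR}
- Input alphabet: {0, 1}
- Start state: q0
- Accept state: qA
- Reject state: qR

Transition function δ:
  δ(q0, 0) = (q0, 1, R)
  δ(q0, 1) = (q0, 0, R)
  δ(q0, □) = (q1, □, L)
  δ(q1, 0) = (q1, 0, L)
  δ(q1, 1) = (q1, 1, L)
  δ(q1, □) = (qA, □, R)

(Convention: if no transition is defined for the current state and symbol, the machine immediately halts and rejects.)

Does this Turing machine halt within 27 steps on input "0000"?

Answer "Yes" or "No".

Execution trace:
Initial: [q0]0000
Step 1: δ(q0, 0) = (q0, 1, R) → 1[q0]000
Step 2: δ(q0, 0) = (q0, 1, R) → 11[q0]00
Step 3: δ(q0, 0) = (q0, 1, R) → 111[q0]0
Step 4: δ(q0, 0) = (q0, 1, R) → 1111[q0]□
Step 5: δ(q0, □) = (q1, □, L) → 111[q1]1□
Step 6: δ(q1, 1) = (q1, 1, L) → 11[q1]11□
Step 7: δ(q1, 1) = (q1, 1, L) → 1[q1]111□
Step 8: δ(q1, 1) = (q1, 1, L) → [q1]1111□
Step 9: δ(q1, 1) = (q1, 1, L) → [q1]□1111□
Step 10: δ(q1, □) = (qA, □, R) → □[qA]1111□

The machine reaches the accept state qA and halts.
The machine halted after 10 steps (within the 27-step bound).

Answer: Yes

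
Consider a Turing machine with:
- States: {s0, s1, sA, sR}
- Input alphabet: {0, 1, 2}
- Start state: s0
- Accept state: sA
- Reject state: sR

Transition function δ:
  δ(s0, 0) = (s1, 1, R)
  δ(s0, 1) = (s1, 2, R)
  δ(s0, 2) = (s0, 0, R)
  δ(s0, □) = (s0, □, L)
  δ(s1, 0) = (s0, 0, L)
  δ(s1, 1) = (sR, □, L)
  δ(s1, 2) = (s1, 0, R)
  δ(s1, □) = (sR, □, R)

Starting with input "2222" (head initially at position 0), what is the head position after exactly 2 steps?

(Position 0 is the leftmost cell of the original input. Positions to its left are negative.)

Execution trace (head position shown):
Step 0: [s0]2222  (head at position 0)
Step 1: move right → 0[s0]222  (head at position 1)
Step 2: move right → 00[s0]22  (head at position 2)

After 2 steps, the head is at position 2.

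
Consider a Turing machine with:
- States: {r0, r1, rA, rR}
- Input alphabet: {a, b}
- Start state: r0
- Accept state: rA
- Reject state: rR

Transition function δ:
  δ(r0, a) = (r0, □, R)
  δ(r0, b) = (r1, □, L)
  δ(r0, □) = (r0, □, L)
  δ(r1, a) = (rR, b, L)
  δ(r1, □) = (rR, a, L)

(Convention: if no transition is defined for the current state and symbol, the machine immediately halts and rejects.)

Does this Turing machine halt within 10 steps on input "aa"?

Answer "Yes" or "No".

Execution trace:
Initial: [r0]aa
Step 1: δ(r0, a) = (r0, □, R) → □[r0]a
Step 2: δ(r0, a) = (r0, □, R) → □□[r0]□
Step 3: δ(r0, □) = (r0, □, L) → □[r0]□□
Step 4: δ(r0, □) = (r0, □, L) → [r0]□□□
Step 5: δ(r0, □) = (r0, □, L) → [r0]□□□□
Step 6: δ(r0, □) = (r0, □, L) → [r0]□□□□□
Step 7: δ(r0, □) = (r0, □, L) → [r0]□□□□□□
Step 8: δ(r0, □) = (r0, □, L) → [r0]□□□□□□□
Step 9: δ(r0, □) = (r0, □, L) → [r0]□□□□□□□□
Step 10: δ(r0, □) = (r0, □, L) → [r0]□□□□□□□□□

The machine has not reached a halting state after 10 steps.
The machine did not halt within the 10-step bound.

Answer: No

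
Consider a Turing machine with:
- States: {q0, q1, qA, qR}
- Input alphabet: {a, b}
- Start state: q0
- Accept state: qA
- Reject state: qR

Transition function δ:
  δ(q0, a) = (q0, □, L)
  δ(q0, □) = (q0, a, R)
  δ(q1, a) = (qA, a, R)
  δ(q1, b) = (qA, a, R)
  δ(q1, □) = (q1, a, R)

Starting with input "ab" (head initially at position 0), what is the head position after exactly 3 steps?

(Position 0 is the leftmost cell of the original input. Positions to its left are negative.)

Execution trace (head position shown):
Step 0: [q0]ab  (head at position 0)
Step 1: move left → [q0]□□b  (head at position -1)
Step 2: move right → a[q0]□b  (head at position 0)
Step 3: move right → aa[q0]b  (head at position 1)

After 3 steps, the head is at position 1.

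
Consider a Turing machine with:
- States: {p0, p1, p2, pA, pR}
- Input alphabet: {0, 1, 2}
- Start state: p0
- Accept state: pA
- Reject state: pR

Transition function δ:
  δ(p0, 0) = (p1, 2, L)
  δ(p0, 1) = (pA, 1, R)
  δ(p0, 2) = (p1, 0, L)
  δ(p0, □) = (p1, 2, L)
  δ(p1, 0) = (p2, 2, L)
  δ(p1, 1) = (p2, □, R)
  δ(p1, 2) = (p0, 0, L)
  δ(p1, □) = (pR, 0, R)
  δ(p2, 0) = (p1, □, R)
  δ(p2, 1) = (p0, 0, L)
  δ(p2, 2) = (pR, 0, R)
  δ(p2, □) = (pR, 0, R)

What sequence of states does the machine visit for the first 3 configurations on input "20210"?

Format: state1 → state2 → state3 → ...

Execution trace:
Initial: [p0]20210
Step 1: δ(p0, 2) = (p1, 0, L) → [p1]□00210
Step 2: δ(p1, □) = (pR, 0, R) → 0[pR]00210

The machine reaches the reject state pR and halts.

State sequence: p0 → p1 → pR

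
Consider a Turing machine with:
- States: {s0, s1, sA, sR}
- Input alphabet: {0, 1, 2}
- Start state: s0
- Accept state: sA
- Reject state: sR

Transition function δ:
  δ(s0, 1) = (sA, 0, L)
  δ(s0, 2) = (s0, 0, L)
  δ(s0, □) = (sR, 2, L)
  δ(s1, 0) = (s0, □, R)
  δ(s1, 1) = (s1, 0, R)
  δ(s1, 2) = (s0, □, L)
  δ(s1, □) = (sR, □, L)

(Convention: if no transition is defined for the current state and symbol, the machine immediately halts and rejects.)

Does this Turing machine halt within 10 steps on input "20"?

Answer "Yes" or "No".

Execution trace:
Initial: [s0]20
Step 1: δ(s0, 2) = (s0, 0, L) → [s0]□00
Step 2: δ(s0, □) = (sR, 2, L) → [sR]□200

The machine reaches the reject state sR and halts.
The machine halted after 2 steps (within the 10-step bound).

Answer: Yes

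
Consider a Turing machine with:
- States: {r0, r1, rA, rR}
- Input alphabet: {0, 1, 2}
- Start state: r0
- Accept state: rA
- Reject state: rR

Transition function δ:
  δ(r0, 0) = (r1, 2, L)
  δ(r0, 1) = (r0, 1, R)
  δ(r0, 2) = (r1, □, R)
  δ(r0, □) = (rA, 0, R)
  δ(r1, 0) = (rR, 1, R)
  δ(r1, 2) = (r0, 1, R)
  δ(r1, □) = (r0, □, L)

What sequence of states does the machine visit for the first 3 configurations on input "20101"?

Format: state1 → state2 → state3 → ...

Execution trace:
Initial: [r0]20101
Step 1: δ(r0, 2) = (r1, □, R) → □[r1]0101
Step 2: δ(r1, 0) = (rR, 1, R) → □1[rR]101

The machine reaches the reject state rR and halts.

State sequence: r0 → r1 → rR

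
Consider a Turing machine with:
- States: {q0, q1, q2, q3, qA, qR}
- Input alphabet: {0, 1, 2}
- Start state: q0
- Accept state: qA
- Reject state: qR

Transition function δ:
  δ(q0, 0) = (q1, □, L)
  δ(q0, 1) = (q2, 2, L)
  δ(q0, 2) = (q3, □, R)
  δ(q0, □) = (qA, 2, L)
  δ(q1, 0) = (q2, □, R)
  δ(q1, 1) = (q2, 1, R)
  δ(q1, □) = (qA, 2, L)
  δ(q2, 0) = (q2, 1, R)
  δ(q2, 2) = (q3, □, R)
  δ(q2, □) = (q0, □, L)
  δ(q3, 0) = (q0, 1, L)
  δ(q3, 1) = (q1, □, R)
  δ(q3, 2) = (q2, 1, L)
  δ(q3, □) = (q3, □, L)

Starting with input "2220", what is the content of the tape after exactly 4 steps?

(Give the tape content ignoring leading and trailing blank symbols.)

Execution trace:
Initial: [q0]2220
Step 1: δ(q0, 2) = (q3, □, R) → □[q3]220
Step 2: δ(q3, 2) = (q2, 1, L) → [q2]□120
Step 3: δ(q2, □) = (q0, □, L) → [q0]□□120
Step 4: δ(q0, □) = (qA, 2, L) → [qA]□2□120

The machine reaches the accept state qA and halts.

After 4 steps, the tape (ignoring leading/trailing blanks) is: 2□120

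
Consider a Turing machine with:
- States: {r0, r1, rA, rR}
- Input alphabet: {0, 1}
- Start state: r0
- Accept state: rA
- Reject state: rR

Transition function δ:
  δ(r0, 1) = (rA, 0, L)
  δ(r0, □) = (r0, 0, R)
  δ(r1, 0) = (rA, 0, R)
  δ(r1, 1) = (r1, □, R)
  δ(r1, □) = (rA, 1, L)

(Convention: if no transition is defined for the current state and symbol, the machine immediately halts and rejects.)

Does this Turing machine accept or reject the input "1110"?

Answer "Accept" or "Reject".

Execution trace:
Initial: [r0]1110
Step 1: δ(r0, 1) = (rA, 0, L) → [rA]□0110

The machine reaches the accept state rA and halts.

Answer: Accept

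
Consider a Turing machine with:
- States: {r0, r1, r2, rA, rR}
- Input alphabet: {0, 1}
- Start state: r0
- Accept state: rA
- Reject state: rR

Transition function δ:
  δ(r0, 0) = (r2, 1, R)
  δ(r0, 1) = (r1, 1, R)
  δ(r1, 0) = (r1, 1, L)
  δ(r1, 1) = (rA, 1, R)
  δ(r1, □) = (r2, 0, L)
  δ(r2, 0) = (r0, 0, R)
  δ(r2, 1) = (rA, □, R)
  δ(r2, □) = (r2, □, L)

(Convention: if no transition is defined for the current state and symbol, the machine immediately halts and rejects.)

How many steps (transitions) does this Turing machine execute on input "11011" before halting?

Execution trace:
Initial: [r0]11011
Step 1: δ(r0, 1) = (r1, 1, R) → 1[r1]1011
Step 2: δ(r1, 1) = (rA, 1, R) → 11[rA]011

The machine reaches the accept state rA and halts.

The machine executed 2 steps before halting.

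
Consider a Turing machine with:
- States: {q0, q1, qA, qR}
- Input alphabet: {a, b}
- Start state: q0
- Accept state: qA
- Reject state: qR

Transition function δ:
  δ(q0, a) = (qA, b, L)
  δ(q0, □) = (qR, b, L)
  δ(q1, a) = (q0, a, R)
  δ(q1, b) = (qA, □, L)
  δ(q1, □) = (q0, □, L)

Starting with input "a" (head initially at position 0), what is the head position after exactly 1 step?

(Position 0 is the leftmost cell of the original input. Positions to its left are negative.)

Execution trace (head position shown):
Step 0: [q0]a  (head at position 0)
Step 1: move left → [qA]□b  (head at position -1)

After 1 step, the head is at position -1.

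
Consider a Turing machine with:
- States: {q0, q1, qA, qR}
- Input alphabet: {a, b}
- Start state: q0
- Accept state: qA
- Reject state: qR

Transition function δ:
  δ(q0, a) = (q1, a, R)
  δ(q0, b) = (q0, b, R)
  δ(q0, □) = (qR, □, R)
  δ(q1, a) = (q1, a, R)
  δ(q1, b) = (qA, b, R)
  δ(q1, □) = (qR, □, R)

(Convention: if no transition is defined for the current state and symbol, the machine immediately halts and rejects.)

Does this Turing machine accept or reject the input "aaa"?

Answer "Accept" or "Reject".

Execution trace:
Initial: [q0]aaa
Step 1: δ(q0, a) = (q1, a, R) → a[q1]aa
Step 2: δ(q1, a) = (q1, a, R) → aa[q1]a
Step 3: δ(q1, a) = (q1, a, R) → aaa[q1]□
Step 4: δ(q1, □) = (qR, □, R) → aaa□[qR]□

The machine reaches the reject state qR and halts.

Answer: Reject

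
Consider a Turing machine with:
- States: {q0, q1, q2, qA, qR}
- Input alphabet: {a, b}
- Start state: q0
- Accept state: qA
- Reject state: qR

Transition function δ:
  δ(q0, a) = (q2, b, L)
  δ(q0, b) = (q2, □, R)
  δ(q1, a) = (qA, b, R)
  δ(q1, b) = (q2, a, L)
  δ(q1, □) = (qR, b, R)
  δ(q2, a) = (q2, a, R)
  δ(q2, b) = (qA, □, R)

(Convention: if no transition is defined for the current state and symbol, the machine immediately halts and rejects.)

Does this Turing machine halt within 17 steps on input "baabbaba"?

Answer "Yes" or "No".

Execution trace:
Initial: [q0]baabbaba
Step 1: δ(q0, b) = (q2, □, R) → □[q2]aabbaba
Step 2: δ(q2, a) = (q2, a, R) → □a[q2]abbaba
Step 3: δ(q2, a) = (q2, a, R) → □aa[q2]bbaba
Step 4: δ(q2, b) = (qA, □, R) → □aa□[qA]baba

The machine reaches the accept state qA and halts.
The machine halted after 4 steps (within the 17-step bound).

Answer: Yes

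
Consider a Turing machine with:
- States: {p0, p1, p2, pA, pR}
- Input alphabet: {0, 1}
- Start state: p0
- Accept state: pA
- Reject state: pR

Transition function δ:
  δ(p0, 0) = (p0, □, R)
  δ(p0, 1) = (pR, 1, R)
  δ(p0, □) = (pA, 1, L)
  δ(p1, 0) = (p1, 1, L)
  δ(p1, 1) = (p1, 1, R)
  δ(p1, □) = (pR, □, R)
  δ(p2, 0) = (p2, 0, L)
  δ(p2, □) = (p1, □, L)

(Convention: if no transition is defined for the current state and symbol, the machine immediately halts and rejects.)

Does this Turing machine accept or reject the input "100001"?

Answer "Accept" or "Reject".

Execution trace:
Initial: [p0]100001
Step 1: δ(p0, 1) = (pR, 1, R) → 1[pR]00001

The machine reaches the reject state pR and halts.

Answer: Reject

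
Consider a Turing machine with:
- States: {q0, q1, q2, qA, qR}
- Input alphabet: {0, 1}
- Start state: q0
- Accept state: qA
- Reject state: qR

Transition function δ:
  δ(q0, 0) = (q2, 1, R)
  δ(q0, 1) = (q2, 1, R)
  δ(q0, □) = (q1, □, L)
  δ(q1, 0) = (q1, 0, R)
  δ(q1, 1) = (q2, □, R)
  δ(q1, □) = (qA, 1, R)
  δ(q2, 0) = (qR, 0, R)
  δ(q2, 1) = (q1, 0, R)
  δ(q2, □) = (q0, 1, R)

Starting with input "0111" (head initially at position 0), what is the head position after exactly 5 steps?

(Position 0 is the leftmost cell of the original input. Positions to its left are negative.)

Execution trace (head position shown):
Step 0: [q0]0111  (head at position 0)
Step 1: move right → 1[q2]111  (head at position 1)
Step 2: move right → 10[q1]11  (head at position 2)
Step 3: move right → 10□[q2]1  (head at position 3)
Step 4: move right → 10□0[q1]□  (head at position 4)
Step 5: move right → 10□01[qA]□  (head at position 5)

After 5 steps, the head is at position 5.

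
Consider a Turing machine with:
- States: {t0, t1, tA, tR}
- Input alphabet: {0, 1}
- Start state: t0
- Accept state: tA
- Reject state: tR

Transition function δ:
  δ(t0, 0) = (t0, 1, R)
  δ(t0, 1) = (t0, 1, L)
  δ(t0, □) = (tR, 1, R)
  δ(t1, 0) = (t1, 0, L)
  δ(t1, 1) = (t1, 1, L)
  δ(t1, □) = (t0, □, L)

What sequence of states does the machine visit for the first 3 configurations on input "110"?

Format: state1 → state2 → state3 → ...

Execution trace:
Initial: [t0]110
Step 1: δ(t0, 1) = (t0, 1, L) → [t0]□110
Step 2: δ(t0, □) = (tR, 1, R) → 1[tR]110

The machine reaches the reject state tR and halts.

State sequence: t0 → t0 → tR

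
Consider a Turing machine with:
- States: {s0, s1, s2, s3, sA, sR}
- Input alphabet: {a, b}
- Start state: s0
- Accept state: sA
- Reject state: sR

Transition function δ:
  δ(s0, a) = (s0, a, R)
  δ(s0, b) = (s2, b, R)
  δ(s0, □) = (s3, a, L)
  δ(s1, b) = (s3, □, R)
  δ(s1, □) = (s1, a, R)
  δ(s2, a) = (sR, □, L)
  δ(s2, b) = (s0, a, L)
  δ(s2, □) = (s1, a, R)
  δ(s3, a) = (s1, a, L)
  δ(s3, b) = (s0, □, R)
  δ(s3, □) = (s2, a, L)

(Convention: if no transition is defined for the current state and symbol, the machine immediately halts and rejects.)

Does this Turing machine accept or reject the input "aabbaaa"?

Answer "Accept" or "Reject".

Execution trace:
Initial: [s0]aabbaaa
Step 1: δ(s0, a) = (s0, a, R) → a[s0]abbaaa
Step 2: δ(s0, a) = (s0, a, R) → aa[s0]bbaaa
Step 3: δ(s0, b) = (s2, b, R) → aab[s2]baaa
Step 4: δ(s2, b) = (s0, a, L) → aa[s0]baaaa
Step 5: δ(s0, b) = (s2, b, R) → aab[s2]aaaa
Step 6: δ(s2, a) = (sR, □, L) → aa[sR]b□aaa

The machine reaches the reject state sR and halts.

Answer: Reject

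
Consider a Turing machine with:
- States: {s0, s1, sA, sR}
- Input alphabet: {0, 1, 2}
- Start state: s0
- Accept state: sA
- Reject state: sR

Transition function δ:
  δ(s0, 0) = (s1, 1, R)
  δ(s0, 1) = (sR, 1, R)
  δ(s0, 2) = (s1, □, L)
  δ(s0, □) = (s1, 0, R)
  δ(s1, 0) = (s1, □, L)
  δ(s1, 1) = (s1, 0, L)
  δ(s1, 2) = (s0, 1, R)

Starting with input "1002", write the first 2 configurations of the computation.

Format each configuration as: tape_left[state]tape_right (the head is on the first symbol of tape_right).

Transitions applied:
Step 1: δ(s0, 1) = (sR, 1, R)

The first 2 configurations are:
[s0]1002 ⊢ 1[sR]002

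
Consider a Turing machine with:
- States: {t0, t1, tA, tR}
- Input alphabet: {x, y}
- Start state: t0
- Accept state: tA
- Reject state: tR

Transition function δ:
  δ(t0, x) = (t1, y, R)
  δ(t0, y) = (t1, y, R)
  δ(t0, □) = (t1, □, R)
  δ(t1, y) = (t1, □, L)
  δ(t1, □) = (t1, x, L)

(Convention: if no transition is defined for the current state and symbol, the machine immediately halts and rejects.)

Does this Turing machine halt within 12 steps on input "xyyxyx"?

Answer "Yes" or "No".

Execution trace:
Initial: [t0]xyyxyx
Step 1: δ(t0, x) = (t1, y, R) → y[t1]yyxyx
Step 2: δ(t1, y) = (t1, □, L) → [t1]y□yxyx
Step 3: δ(t1, y) = (t1, □, L) → [t1]□□□yxyx
Step 4: δ(t1, □) = (t1, x, L) → [t1]□x□□yxyx
Step 5: δ(t1, □) = (t1, x, L) → [t1]□xx□□yxyx
Step 6: δ(t1, □) = (t1, x, L) → [t1]□xxx□□yxyx
Step 7: δ(t1, □) = (t1, x, L) → [t1]□xxxx□□yxyx
Step 8: δ(t1, □) = (t1, x, L) → [t1]□xxxxx□□yxyx
Step 9: δ(t1, □) = (t1, x, L) → [t1]□xxxxxx□□yxyx
Step 10: δ(t1, □) = (t1, x, L) → [t1]□xxxxxxx□□yxyx
Step 11: δ(t1, □) = (t1, x, L) → [t1]□xxxxxxxx□□yxyx
Step 12: δ(t1, □) = (t1, x, L) → [t1]□xxxxxxxxx□□yxyx

The machine has not reached a halting state after 12 steps.
The machine did not halt within the 12-step bound.

Answer: No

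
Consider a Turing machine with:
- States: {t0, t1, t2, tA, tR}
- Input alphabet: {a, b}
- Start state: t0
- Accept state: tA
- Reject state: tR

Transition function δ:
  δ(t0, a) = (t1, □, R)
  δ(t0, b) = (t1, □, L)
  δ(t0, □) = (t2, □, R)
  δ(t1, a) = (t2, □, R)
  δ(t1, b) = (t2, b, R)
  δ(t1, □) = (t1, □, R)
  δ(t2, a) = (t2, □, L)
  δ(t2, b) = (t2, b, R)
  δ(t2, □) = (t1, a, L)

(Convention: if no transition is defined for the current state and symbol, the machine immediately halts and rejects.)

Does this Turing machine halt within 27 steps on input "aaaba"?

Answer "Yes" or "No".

Execution trace:
Initial: [t0]aaaba
Step 1: δ(t0, a) = (t1, □, R) → □[t1]aaba
Step 2: δ(t1, a) = (t2, □, R) → □□[t2]aba
Step 3: δ(t2, a) = (t2, □, L) → □[t2]□□ba
Step 4: δ(t2, □) = (t1, a, L) → [t1]□a□ba
Step 5: δ(t1, □) = (t1, □, R) → □[t1]a□ba
Step 6: δ(t1, a) = (t2, □, R) → □□[t2]□ba
Step 7: δ(t2, □) = (t1, a, L) → □[t1]□aba
Step 8: δ(t1, □) = (t1, □, R) → □□[t1]aba
Step 9: δ(t1, a) = (t2, □, R) → □□□[t2]ba
Step 10: δ(t2, b) = (t2, b, R) → □□□b[t2]a
Step 11: δ(t2, a) = (t2, □, L) → □□□[t2]b□
Step 12: δ(t2, b) = (t2, b, R) → □□□b[t2]□
Step 13: δ(t2, □) = (t1, a, L) → □□□[t1]ba
Step 14: δ(t1, b) = (t2, b, R) → □□□b[t2]a
Step 15: δ(t2, a) = (t2, □, L) → □□□[t2]b□
Step 16: δ(t2, b) = (t2, b, R) → □□□b[t2]□
Step 17: δ(t2, □) = (t1, a, L) → □□□[t1]ba
Step 18: δ(t1, b) = (t2, b, R) → □□□b[t2]a
Step 19: δ(t2, a) = (t2, □, L) → □□□[t2]b□
Step 20: δ(t2, b) = (t2, b, R) → □□□b[t2]□
Step 21: δ(t2, □) = (t1, a, L) → □□□[t1]ba
Step 22: δ(t1, b) = (t2, b, R) → □□□b[t2]a
Step 23: δ(t2, a) = (t2, □, L) → □□□[t2]b□
Step 24: δ(t2, b) = (t2, b, R) → □□□b[t2]□
Step 25: δ(t2, □) = (t1, a, L) → □□□[t1]ba
Step 26: δ(t1, b) = (t2, b, R) → □□□b[t2]a
Step 27: δ(t2, a) = (t2, □, L) → □□□[t2]b□

The machine has not reached a halting state after 27 steps.
The machine did not halt within the 27-step bound.

Answer: No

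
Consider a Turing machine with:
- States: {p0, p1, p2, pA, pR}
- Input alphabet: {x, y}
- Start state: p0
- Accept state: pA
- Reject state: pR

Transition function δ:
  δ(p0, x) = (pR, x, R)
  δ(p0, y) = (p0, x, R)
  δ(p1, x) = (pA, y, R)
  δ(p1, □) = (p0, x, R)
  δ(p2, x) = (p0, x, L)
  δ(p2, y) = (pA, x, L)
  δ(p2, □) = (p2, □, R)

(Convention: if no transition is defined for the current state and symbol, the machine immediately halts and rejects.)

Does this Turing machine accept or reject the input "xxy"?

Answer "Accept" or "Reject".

Execution trace:
Initial: [p0]xxy
Step 1: δ(p0, x) = (pR, x, R) → x[pR]xy

The machine reaches the reject state pR and halts.

Answer: Reject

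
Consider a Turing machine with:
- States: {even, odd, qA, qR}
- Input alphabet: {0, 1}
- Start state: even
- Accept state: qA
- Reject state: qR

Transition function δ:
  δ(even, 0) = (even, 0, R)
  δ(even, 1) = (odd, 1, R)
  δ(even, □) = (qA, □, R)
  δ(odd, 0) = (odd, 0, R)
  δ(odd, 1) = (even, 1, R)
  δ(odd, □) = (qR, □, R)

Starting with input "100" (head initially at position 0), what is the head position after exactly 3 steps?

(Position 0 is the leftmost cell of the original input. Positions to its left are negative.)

Execution trace (head position shown):
Step 0: [even]100  (head at position 0)
Step 1: move right → 1[odd]00  (head at position 1)
Step 2: move right → 10[odd]0  (head at position 2)
Step 3: move right → 100[odd]□  (head at position 3)

After 3 steps, the head is at position 3.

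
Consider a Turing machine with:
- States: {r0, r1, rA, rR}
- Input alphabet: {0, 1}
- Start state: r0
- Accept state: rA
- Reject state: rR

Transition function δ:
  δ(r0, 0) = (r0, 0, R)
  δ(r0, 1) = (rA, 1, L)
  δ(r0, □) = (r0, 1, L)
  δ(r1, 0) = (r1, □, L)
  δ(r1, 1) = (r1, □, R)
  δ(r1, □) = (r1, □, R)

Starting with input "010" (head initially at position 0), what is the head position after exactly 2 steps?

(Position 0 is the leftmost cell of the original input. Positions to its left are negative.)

Execution trace (head position shown):
Step 0: [r0]010  (head at position 0)
Step 1: move right → 0[r0]10  (head at position 1)
Step 2: move left → [rA]010  (head at position 0)

After 2 steps, the head is at position 0.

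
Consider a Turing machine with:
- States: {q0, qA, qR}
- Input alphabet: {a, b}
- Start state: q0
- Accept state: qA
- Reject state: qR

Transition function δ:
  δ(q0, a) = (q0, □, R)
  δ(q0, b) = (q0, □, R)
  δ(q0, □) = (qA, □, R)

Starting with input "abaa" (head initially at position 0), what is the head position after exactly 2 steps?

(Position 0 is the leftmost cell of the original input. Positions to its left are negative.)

Execution trace (head position shown):
Step 0: [q0]abaa  (head at position 0)
Step 1: move right → □[q0]baa  (head at position 1)
Step 2: move right → □□[q0]aa  (head at position 2)

After 2 steps, the head is at position 2.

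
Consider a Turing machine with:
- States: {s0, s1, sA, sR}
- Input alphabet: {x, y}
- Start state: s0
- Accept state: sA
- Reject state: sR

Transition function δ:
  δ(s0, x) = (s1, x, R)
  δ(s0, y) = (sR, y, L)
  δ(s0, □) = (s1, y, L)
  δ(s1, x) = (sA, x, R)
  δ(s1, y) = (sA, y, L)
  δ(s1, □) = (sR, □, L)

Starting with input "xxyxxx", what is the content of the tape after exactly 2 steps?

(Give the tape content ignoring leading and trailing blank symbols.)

Execution trace:
Initial: [s0]xxyxxx
Step 1: δ(s0, x) = (s1, x, R) → x[s1]xyxxx
Step 2: δ(s1, x) = (sA, x, R) → xx[sA]yxxx

The machine reaches the accept state sA and halts.

After 2 steps, the tape (ignoring leading/trailing blanks) is: xxyxxx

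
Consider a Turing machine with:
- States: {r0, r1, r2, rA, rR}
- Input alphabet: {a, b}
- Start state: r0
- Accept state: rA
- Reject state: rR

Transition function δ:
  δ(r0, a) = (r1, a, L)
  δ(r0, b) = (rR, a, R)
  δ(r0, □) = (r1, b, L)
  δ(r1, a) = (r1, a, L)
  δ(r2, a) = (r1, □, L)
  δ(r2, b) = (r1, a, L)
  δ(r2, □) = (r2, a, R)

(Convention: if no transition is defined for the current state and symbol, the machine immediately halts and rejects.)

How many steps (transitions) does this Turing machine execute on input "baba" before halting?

Execution trace:
Initial: [r0]baba
Step 1: δ(r0, b) = (rR, a, R) → a[rR]aba

The machine reaches the reject state rR and halts.

The machine executed 1 step before halting.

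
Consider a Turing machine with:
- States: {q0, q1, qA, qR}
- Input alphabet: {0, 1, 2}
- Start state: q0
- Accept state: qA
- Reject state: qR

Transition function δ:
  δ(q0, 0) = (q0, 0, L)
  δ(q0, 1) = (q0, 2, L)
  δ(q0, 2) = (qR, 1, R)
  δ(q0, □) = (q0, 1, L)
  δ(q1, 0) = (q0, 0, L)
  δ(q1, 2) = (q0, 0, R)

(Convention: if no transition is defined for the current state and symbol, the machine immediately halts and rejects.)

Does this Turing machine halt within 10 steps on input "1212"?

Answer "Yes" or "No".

Execution trace:
Initial: [q0]1212
Step 1: δ(q0, 1) = (q0, 2, L) → [q0]□2212
Step 2: δ(q0, □) = (q0, 1, L) → [q0]□12212
Step 3: δ(q0, □) = (q0, 1, L) → [q0]□112212
Step 4: δ(q0, □) = (q0, 1, L) → [q0]□1112212
Step 5: δ(q0, □) = (q0, 1, L) → [q0]□11112212
Step 6: δ(q0, □) = (q0, 1, L) → [q0]□111112212
Step 7: δ(q0, □) = (q0, 1, L) → [q0]□1111112212
Step 8: δ(q0, □) = (q0, 1, L) → [q0]□11111112212
Step 9: δ(q0, □) = (q0, 1, L) → [q0]□111111112212
Step 10: δ(q0, □) = (q0, 1, L) → [q0]□1111111112212

The machine has not reached a halting state after 10 steps.
The machine did not halt within the 10-step bound.

Answer: No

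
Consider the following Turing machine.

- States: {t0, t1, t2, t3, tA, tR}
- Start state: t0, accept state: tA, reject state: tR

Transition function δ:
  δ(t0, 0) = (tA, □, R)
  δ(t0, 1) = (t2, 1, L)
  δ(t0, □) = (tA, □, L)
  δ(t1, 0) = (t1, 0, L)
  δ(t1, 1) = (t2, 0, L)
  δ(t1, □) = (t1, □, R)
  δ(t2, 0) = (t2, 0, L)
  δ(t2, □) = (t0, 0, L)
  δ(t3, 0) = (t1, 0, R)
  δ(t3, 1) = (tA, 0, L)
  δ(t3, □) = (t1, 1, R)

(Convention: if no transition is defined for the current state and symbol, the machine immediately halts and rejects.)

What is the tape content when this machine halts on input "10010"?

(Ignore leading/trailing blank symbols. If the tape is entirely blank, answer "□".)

Execution trace:
Initial: [t0]10010
Step 1: δ(t0, 1) = (t2, 1, L) → [t2]□10010
Step 2: δ(t2, □) = (t0, 0, L) → [t0]□010010
Step 3: δ(t0, □) = (tA, □, L) → [tA]□□010010

The machine reaches the accept state tA and halts.

Final tape (ignoring leading/trailing blanks): 010010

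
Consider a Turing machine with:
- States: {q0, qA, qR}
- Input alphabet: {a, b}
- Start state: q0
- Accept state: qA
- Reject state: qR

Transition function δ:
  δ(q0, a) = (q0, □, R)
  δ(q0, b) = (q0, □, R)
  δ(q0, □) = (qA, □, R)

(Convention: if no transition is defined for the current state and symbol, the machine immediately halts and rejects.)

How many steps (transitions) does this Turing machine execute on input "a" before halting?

Execution trace:
Initial: [q0]a
Step 1: δ(q0, a) = (q0, □, R) → □[q0]□
Step 2: δ(q0, □) = (qA, □, R) → □□[qA]□

The machine reaches the accept state qA and halts.

The machine executed 2 steps before halting.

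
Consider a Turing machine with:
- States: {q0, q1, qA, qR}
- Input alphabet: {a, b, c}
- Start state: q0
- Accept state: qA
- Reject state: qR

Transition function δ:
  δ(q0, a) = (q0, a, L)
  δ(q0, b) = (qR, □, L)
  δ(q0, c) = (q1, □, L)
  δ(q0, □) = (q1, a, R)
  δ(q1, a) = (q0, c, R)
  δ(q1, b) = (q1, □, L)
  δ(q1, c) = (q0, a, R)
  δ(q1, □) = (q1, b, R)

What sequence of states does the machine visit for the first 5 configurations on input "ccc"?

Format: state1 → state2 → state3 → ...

Execution trace:
Initial: [q0]ccc
Step 1: δ(q0, c) = (q1, □, L) → [q1]□□cc
Step 2: δ(q1, □) = (q1, b, R) → b[q1]□cc
Step 3: δ(q1, □) = (q1, b, R) → bb[q1]cc
Step 4: δ(q1, c) = (q0, a, R) → bba[q0]c

State sequence: q0 → q1 → q1 → q1 → q0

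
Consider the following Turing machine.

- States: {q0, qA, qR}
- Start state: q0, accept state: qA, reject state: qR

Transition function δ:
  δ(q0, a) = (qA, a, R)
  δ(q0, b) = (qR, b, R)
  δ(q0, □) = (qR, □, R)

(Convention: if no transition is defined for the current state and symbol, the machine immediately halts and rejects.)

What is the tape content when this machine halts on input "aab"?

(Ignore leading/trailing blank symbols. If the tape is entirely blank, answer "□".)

Execution trace:
Initial: [q0]aab
Step 1: δ(q0, a) = (qA, a, R) → a[qA]ab

The machine reaches the accept state qA and halts.

Final tape (ignoring leading/trailing blanks): aab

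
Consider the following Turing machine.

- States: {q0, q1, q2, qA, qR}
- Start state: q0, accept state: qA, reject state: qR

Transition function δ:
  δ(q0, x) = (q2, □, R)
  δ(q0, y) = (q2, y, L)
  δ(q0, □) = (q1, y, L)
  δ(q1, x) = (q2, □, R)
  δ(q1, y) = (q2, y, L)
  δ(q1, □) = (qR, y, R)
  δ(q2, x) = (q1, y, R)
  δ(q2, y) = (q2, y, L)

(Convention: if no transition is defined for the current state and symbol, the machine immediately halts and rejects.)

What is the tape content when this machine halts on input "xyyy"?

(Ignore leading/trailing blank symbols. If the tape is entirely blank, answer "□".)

Execution trace:
Initial: [q0]xyyy
Step 1: δ(q0, x) = (q2, □, R) → □[q2]yyy
Step 2: δ(q2, y) = (q2, y, L) → [q2]□yyy

No transition is defined for δ(q2, □). By convention the machine halts and rejects.

Final tape (ignoring leading/trailing blanks): yyy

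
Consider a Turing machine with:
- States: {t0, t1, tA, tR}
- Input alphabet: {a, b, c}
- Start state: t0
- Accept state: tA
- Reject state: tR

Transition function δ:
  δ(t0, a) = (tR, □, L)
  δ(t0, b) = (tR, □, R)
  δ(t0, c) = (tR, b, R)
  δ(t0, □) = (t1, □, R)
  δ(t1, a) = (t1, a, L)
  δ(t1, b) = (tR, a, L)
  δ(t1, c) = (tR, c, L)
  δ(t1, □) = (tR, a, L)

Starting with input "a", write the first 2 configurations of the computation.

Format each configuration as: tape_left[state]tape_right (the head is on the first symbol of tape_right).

Transitions applied:
Step 1: δ(t0, a) = (tR, □, L)

The first 2 configurations are:
[t0]a ⊢ [tR]□□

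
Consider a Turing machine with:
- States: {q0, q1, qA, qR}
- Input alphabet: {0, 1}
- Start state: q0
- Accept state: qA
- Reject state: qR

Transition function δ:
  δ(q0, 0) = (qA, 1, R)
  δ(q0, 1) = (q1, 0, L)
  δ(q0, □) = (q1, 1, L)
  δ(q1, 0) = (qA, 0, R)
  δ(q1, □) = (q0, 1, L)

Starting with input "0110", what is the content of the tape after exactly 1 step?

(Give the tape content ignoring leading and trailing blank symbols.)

Execution trace:
Initial: [q0]0110
Step 1: δ(q0, 0) = (qA, 1, R) → 1[qA]110

The machine reaches the accept state qA and halts.

After 1 step, the tape (ignoring leading/trailing blanks) is: 1110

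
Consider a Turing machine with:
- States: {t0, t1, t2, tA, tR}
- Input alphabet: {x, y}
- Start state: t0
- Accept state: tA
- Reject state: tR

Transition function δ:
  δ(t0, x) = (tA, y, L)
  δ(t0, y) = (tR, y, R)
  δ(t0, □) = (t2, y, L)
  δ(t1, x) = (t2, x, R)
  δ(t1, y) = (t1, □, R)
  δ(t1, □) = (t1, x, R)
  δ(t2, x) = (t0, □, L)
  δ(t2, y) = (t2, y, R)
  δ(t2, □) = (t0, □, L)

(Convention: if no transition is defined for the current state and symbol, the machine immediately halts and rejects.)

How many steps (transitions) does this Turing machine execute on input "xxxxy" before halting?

Execution trace:
Initial: [t0]xxxxy
Step 1: δ(t0, x) = (tA, y, L) → [tA]□yxxxy

The machine reaches the accept state tA and halts.

The machine executed 1 step before halting.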